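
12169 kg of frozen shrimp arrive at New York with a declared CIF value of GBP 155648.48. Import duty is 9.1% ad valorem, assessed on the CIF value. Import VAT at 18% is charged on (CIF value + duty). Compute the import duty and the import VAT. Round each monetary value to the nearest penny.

Import duty: GBP 14164.01; import VAT: GBP 30566.25

Import duty = 155648.48 × 9.1% = 14164.01
VAT base = CIF + duty = 155648.48 + 14164.01 = 169812.49
Import VAT = 169812.49 × 18% = 30566.25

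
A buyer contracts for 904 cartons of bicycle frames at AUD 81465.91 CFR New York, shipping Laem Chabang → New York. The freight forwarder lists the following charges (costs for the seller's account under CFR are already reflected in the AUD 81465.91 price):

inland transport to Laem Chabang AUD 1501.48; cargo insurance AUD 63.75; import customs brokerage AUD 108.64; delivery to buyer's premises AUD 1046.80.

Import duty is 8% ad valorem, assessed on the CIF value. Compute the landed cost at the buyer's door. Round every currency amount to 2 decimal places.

CFR: the seller pays costs through ocean freight to the destination port, but not insurance.
Already in the invoice (seller's account under CFR): inland to port — exclude.
CIF value = CFR price + insurance = 81465.91 + 63.75 = 81529.66
Import duty = 81529.66 × 8% = 6522.37
Buyer bears: insurance 63.75 + brokerage 108.64 + delivery 1046.80 + duty 6522.37 = 7741.56
Landed cost = invoice 81465.91 + 7741.56 = 89207.47

Total landed cost: AUD 89207.47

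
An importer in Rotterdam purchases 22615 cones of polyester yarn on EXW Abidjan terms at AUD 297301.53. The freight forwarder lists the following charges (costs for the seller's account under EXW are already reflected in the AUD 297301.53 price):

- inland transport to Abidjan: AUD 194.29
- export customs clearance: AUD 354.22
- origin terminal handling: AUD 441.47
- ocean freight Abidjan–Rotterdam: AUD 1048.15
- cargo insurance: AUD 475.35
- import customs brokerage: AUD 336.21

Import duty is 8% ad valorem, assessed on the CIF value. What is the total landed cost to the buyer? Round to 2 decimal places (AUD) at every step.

EXW: the seller makes goods available at their premises; the buyer bears all onward costs.
CIF value = EXW price + inland to port + export clearance + origin terminal + freight + insurance = 297301.53 + 194.29 + 354.22 + 441.47 + 1048.15 + 475.35 = 299815.01
Import duty = 299815.01 × 8% = 23985.20
Buyer bears: inland to port 194.29 + export clearance 354.22 + origin terminal 441.47 + freight 1048.15 + insurance 475.35 + brokerage 336.21 + duty 23985.20 = 26834.89
Landed cost = invoice 297301.53 + 26834.89 = 324136.42

Total landed cost: AUD 324136.42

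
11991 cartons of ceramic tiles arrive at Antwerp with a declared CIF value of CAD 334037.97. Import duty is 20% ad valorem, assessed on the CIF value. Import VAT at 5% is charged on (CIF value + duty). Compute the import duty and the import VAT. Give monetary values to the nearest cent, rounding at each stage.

Import duty = 334037.97 × 20% = 66807.59
VAT base = CIF + duty = 334037.97 + 66807.59 = 400845.56
Import VAT = 400845.56 × 5% = 20042.28

Import duty: CAD 66807.59; import VAT: CAD 20042.28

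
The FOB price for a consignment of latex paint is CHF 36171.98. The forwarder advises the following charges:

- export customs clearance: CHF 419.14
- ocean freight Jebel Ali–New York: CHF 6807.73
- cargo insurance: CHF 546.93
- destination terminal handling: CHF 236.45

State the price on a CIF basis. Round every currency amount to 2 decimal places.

CIF price: CHF 43526.64

Not relevant to the conversion: export clearance — on the seller under both FOB and CIF; already in the FOB price and stays in the CIF price. destination terminal — on the buyer under both terms; not part of either seller's price.
From FOB to CIF, the seller additionally bears: freight, insurance.
CIF price = 36171.98 + 6807.73 + 546.93 = 43526.64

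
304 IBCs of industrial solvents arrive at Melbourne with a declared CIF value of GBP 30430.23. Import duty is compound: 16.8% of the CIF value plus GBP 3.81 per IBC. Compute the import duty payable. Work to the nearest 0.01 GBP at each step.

Ad valorem component: 30430.23 × 16.8% = 5112.28
Specific component: 304 × 3.81 = 1158.24
Import duty = 5112.28 + 1158.24 = 6270.52

Import duty: GBP 6270.52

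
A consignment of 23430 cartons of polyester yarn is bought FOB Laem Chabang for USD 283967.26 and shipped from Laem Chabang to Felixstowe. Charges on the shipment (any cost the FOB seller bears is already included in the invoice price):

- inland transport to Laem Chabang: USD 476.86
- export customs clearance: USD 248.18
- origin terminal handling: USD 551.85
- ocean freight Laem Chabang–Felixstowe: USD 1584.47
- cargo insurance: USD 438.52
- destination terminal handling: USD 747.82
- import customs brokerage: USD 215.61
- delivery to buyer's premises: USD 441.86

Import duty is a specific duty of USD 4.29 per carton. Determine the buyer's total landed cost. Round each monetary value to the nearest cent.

Total landed cost: USD 387910.24

FOB: the seller bears costs until goods are on board at the origin port; the buyer bears freight, insurance and all costs thereafter.
Already in the invoice (seller's account under FOB): inland to port, export clearance, origin terminal — exclude.
CIF value = FOB price + freight + insurance = 283967.26 + 1584.47 + 438.52 = 285990.25
Import duty = 23430 × 4.29 = 100514.70
Buyer bears: freight 1584.47 + insurance 438.52 + destination terminal 747.82 + brokerage 215.61 + delivery 441.86 + duty 100514.70 = 103942.98
Landed cost = invoice 283967.26 + 103942.98 = 387910.24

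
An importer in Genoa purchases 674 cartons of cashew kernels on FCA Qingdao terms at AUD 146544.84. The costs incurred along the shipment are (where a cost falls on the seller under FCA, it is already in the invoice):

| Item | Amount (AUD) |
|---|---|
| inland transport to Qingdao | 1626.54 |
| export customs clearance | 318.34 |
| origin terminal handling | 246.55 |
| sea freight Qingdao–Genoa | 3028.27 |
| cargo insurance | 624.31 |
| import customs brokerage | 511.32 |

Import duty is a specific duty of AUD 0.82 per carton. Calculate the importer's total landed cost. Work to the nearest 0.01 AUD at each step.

Total landed cost: AUD 151507.97

FCA: the seller delivers export-cleared goods to the carrier; the buyer bears costs from that point.
Already in the invoice (seller's account under FCA): inland to port, export clearance — exclude.
CIF value = FCA price + origin terminal + freight + insurance = 146544.84 + 246.55 + 3028.27 + 624.31 = 150443.97
Import duty = 674 × 0.82 = 552.68
Buyer bears: origin terminal 246.55 + freight 3028.27 + insurance 624.31 + brokerage 511.32 + duty 552.68 = 4963.13
Landed cost = invoice 146544.84 + 4963.13 = 151507.97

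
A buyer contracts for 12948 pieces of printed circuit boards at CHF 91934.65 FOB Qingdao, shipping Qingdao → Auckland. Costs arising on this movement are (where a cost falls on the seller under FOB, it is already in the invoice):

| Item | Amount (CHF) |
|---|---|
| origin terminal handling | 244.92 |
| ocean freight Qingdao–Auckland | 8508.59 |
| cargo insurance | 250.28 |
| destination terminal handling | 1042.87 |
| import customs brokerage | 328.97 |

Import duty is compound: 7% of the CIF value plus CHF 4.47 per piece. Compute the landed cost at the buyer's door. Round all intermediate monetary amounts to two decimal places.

Total landed cost: CHF 166991.47

FOB: the seller bears costs until goods are on board at the origin port; the buyer bears freight, insurance and all costs thereafter.
Already in the invoice (seller's account under FOB): origin terminal — exclude.
CIF value = FOB price + freight + insurance = 91934.65 + 8508.59 + 250.28 = 100693.52
Ad valorem component: 100693.52 × 7% = 7048.55
Specific component: 12948 × 4.47 = 57877.56
Import duty = 7048.55 + 57877.56 = 64926.11
Buyer bears: freight 8508.59 + insurance 250.28 + destination terminal 1042.87 + brokerage 328.97 + duty 64926.11 = 75056.82
Landed cost = invoice 91934.65 + 75056.82 = 166991.47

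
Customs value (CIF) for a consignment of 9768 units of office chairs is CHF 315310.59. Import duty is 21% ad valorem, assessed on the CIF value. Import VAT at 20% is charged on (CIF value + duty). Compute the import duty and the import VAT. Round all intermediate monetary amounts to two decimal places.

Import duty: CHF 66215.22; import VAT: CHF 76305.16

Import duty = 315310.59 × 21% = 66215.22
VAT base = CIF + duty = 315310.59 + 66215.22 = 381525.81
Import VAT = 381525.81 × 20% = 76305.16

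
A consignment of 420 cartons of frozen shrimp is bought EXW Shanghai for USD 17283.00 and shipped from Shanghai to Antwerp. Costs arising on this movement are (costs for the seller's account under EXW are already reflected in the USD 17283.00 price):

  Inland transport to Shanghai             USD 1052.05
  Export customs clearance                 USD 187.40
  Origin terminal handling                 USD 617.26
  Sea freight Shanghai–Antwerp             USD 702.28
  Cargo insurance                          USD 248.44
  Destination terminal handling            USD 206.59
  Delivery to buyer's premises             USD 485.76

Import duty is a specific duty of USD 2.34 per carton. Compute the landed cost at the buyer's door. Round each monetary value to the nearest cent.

EXW: the seller makes goods available at their premises; the buyer bears all onward costs.
CIF value = EXW price + inland to port + export clearance + origin terminal + freight + insurance = 17283.00 + 1052.05 + 187.40 + 617.26 + 702.28 + 248.44 = 20090.43
Import duty = 420 × 2.34 = 982.80
Buyer bears: inland to port 1052.05 + export clearance 187.40 + origin terminal 617.26 + freight 702.28 + insurance 248.44 + destination terminal 206.59 + delivery 485.76 + duty 982.80 = 4482.58
Landed cost = invoice 17283.00 + 4482.58 = 21765.58

Total landed cost: USD 21765.58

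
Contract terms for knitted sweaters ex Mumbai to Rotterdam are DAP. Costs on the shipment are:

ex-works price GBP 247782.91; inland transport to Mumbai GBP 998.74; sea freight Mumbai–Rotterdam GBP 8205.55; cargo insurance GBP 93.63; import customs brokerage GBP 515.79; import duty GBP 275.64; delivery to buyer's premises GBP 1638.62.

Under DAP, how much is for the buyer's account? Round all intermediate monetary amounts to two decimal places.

DAP: the seller bears all costs to the named destination except import duty and clearance.
Seller's account: goods 247782.91 + inland to port 998.74 + freight 8205.55 + insurance 93.63 + delivery 1638.62 = 258719.45
Buyer's account: brokerage 515.79 + duty 275.64 = 791.43

Buyer's account: GBP 791.43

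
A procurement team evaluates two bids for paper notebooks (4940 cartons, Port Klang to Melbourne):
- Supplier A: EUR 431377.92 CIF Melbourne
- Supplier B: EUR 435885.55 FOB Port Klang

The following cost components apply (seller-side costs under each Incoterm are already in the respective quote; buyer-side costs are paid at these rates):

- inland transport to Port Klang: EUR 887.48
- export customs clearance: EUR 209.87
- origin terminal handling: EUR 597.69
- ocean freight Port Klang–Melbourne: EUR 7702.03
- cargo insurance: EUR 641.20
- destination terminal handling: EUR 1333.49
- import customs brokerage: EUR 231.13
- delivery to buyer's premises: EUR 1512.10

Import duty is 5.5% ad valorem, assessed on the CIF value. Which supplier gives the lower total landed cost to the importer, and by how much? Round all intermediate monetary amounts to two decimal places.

Supplier A (CIF):
The CIF price already equals the CIF value: 431377.92
Import duty = 431377.92 × 5.5% = 23725.79
Buyer bears (A): 1333.49 + 231.13 + 1512.10 = 3076.72
Landed cost (A) = invoice 431377.92 + 3076.72 + duty 23725.79 = 458180.43
Supplier B (FOB):
CIF value = FOB price + freight + insurance = 435885.55 + 7702.03 + 641.20 = 444228.78
Import duty = 444228.78 × 5.5% = 24432.58
Buyer bears (B): 7702.03 + 641.20 + 1333.49 + 231.13 + 1512.10 = 11419.95
Landed cost (B) = invoice 435885.55 + 11419.95 + duty 24432.58 = 471738.08
Difference = |458180.43 − 471738.08| = 13557.65

Supplier A is cheaper by EUR 13557.65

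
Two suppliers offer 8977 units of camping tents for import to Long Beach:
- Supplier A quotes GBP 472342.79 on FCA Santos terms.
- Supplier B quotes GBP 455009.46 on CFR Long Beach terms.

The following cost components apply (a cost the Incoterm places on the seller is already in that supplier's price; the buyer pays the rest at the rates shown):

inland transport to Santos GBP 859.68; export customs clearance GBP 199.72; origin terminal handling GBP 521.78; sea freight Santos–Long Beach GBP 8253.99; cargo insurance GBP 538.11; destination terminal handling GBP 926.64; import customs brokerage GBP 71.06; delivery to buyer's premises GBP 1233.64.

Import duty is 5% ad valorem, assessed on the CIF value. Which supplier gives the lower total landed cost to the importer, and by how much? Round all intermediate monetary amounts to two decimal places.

Supplier B is cheaper by GBP 27414.55

Supplier A (FCA):
CIF value = FCA price + origin terminal + freight + insurance = 472342.79 + 521.78 + 8253.99 + 538.11 = 481656.67
Import duty = 481656.67 × 5% = 24082.83
Buyer bears (A): 521.78 + 8253.99 + 538.11 + 926.64 + 71.06 + 1233.64 = 11545.22
Landed cost (A) = invoice 472342.79 + 11545.22 + duty 24082.83 = 507970.84
Supplier B (CFR):
CIF value = CFR price + insurance = 455009.46 + 538.11 = 455547.57
Import duty = 455547.57 × 5% = 22777.38
Buyer bears (B): 538.11 + 926.64 + 71.06 + 1233.64 = 2769.45
Landed cost (B) = invoice 455009.46 + 2769.45 + duty 22777.38 = 480556.29
Difference = |507970.84 − 480556.29| = 27414.55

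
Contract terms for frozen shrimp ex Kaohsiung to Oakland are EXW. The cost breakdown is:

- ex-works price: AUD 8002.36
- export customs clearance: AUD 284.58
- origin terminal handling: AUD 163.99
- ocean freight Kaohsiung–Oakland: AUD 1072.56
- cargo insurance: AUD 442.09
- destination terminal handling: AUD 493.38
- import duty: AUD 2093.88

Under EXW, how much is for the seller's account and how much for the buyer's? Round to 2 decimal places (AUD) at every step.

EXW: the seller makes goods available at their premises; the buyer bears all onward costs.
Seller's account: goods 8002.36 = 8002.36
Buyer's account: export clearance 284.58 + origin terminal 163.99 + freight 1072.56 + insurance 442.09 + destination terminal 493.38 + duty 2093.88 = 4550.48

Seller: AUD 8002.36; buyer: AUD 4550.48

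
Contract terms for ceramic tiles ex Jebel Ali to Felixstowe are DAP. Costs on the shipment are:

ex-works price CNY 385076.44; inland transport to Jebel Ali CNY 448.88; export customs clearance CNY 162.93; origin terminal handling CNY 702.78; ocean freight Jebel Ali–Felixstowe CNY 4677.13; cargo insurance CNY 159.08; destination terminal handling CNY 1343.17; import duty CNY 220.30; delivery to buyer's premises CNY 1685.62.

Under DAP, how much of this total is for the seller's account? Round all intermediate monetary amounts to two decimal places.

Seller's account: CNY 394256.03

DAP: the seller bears all costs to the named destination except import duty and clearance.
Seller's account: goods 385076.44 + inland to port 448.88 + export clearance 162.93 + origin terminal 702.78 + freight 4677.13 + insurance 159.08 + destination terminal 1343.17 + delivery 1685.62 = 394256.03
Buyer's account: duty 220.30 = 220.30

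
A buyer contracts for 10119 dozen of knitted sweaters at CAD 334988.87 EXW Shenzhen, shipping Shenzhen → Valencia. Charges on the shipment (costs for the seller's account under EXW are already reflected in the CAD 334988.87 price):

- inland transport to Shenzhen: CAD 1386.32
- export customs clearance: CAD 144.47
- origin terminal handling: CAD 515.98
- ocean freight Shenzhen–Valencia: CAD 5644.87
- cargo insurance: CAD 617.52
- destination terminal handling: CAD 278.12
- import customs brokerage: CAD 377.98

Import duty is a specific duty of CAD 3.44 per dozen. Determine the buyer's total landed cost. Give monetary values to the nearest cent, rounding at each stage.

EXW: the seller makes goods available at their premises; the buyer bears all onward costs.
CIF value = EXW price + inland to port + export clearance + origin terminal + freight + insurance = 334988.87 + 1386.32 + 144.47 + 515.98 + 5644.87 + 617.52 = 343298.03
Import duty = 10119 × 3.44 = 34809.36
Buyer bears: inland to port 1386.32 + export clearance 144.47 + origin terminal 515.98 + freight 5644.87 + insurance 617.52 + destination terminal 278.12 + brokerage 377.98 + duty 34809.36 = 43774.62
Landed cost = invoice 334988.87 + 43774.62 = 378763.49

Total landed cost: CAD 378763.49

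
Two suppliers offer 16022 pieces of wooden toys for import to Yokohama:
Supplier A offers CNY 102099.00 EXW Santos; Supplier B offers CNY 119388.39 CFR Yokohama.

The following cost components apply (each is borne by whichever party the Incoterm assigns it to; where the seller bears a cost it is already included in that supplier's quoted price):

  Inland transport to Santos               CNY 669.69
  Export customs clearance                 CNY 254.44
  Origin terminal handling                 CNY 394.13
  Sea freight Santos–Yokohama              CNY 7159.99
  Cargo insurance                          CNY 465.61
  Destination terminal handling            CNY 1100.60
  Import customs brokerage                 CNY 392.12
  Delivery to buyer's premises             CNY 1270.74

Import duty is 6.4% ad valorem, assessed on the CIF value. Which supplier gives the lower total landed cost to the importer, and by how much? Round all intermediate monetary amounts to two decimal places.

Supplier A (EXW):
CIF value = EXW price + inland to port + export clearance + origin terminal + freight + insurance = 102099.00 + 669.69 + 254.44 + 394.13 + 7159.99 + 465.61 = 111042.86
Import duty = 111042.86 × 6.4% = 7106.74
Buyer bears (A): 669.69 + 254.44 + 394.13 + 7159.99 + 465.61 + 1100.60 + 392.12 + 1270.74 = 11707.32
Landed cost (A) = invoice 102099.00 + 11707.32 + duty 7106.74 = 120913.06
Supplier B (CFR):
CIF value = CFR price + insurance = 119388.39 + 465.61 = 119854.00
Import duty = 119854.00 × 6.4% = 7670.66
Buyer bears (B): 465.61 + 1100.60 + 392.12 + 1270.74 = 3229.07
Landed cost (B) = invoice 119388.39 + 3229.07 + duty 7670.66 = 130288.12
Difference = |120913.06 − 130288.12| = 9375.06

Supplier A is cheaper by CNY 9375.06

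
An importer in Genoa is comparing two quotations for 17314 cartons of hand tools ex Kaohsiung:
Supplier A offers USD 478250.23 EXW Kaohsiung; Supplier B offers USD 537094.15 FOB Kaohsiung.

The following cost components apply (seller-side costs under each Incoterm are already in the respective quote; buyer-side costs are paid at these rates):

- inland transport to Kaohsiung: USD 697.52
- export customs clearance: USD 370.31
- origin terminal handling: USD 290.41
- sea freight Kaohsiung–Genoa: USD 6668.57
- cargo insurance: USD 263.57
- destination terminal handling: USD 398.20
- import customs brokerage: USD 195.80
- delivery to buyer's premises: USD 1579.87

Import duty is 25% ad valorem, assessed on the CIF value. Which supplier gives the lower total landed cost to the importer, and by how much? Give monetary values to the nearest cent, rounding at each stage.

Supplier A is cheaper by USD 71857.10

Supplier A (EXW):
CIF value = EXW price + inland to port + export clearance + origin terminal + freight + insurance = 478250.23 + 697.52 + 370.31 + 290.41 + 6668.57 + 263.57 = 486540.61
Import duty = 486540.61 × 25% = 121635.15
Buyer bears (A): 697.52 + 370.31 + 290.41 + 6668.57 + 263.57 + 398.20 + 195.80 + 1579.87 = 10464.25
Landed cost (A) = invoice 478250.23 + 10464.25 + duty 121635.15 = 610349.63
Supplier B (FOB):
CIF value = FOB price + freight + insurance = 537094.15 + 6668.57 + 263.57 = 544026.29
Import duty = 544026.29 × 25% = 136006.57
Buyer bears (B): 6668.57 + 263.57 + 398.20 + 195.80 + 1579.87 = 9106.01
Landed cost (B) = invoice 537094.15 + 9106.01 + duty 136006.57 = 682206.73
Difference = |610349.63 − 682206.73| = 71857.10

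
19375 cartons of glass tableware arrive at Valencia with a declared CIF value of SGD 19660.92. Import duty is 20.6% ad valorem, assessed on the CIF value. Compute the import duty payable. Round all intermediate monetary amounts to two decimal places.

Import duty: SGD 4050.15

Import duty = 19660.92 × 20.6% = 4050.15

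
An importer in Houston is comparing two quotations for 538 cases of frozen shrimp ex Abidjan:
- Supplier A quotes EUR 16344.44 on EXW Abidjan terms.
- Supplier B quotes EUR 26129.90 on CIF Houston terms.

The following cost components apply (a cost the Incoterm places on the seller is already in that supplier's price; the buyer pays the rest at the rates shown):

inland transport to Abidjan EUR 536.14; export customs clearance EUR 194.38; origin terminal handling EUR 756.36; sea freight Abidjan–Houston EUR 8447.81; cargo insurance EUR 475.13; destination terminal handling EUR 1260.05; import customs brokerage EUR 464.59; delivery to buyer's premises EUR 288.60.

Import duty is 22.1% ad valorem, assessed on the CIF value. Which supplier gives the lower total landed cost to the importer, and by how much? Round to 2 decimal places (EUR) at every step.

Supplier B is cheaper by EUR 762.34

Supplier A (EXW):
CIF value = EXW price + inland to port + export clearance + origin terminal + freight + insurance = 16344.44 + 536.14 + 194.38 + 756.36 + 8447.81 + 475.13 = 26754.26
Import duty = 26754.26 × 22.1% = 5912.69
Buyer bears (A): 536.14 + 194.38 + 756.36 + 8447.81 + 475.13 + 1260.05 + 464.59 + 288.60 = 12423.06
Landed cost (A) = invoice 16344.44 + 12423.06 + duty 5912.69 = 34680.19
Supplier B (CIF):
The CIF price already equals the CIF value: 26129.90
Import duty = 26129.90 × 22.1% = 5774.71
Buyer bears (B): 1260.05 + 464.59 + 288.60 = 2013.24
Landed cost (B) = invoice 26129.90 + 2013.24 + duty 5774.71 = 33917.85
Difference = |34680.19 − 33917.85| = 762.34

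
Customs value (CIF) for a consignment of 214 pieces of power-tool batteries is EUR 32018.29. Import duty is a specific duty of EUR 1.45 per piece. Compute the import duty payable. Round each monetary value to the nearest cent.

Import duty = 214 × 1.45 = 310.30

Import duty: EUR 310.30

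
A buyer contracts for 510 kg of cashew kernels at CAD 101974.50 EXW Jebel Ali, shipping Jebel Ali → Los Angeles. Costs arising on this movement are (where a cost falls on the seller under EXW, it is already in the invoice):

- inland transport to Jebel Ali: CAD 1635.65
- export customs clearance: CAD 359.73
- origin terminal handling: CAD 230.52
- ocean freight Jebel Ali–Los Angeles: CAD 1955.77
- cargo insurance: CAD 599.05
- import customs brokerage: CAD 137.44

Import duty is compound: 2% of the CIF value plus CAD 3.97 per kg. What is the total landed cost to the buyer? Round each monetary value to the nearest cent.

Total landed cost: CAD 111052.46

EXW: the seller makes goods available at their premises; the buyer bears all onward costs.
CIF value = EXW price + inland to port + export clearance + origin terminal + freight + insurance = 101974.50 + 1635.65 + 359.73 + 230.52 + 1955.77 + 599.05 = 106755.22
Ad valorem component: 106755.22 × 2% = 2135.10
Specific component: 510 × 3.97 = 2024.70
Import duty = 2135.10 + 2024.70 = 4159.80
Buyer bears: inland to port 1635.65 + export clearance 359.73 + origin terminal 230.52 + freight 1955.77 + insurance 599.05 + brokerage 137.44 + duty 4159.80 = 9077.96
Landed cost = invoice 101974.50 + 9077.96 = 111052.46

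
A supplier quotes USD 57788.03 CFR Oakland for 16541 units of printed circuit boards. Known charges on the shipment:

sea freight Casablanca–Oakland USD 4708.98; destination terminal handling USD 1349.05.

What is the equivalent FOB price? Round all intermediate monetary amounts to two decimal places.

FOB price: USD 53079.05

Not relevant to the conversion: destination terminal — on the buyer under both terms; not part of either seller's price.
From CFR to FOB, the seller no longer bears: freight.
FOB price = 57788.03 − 4708.98 = 53079.05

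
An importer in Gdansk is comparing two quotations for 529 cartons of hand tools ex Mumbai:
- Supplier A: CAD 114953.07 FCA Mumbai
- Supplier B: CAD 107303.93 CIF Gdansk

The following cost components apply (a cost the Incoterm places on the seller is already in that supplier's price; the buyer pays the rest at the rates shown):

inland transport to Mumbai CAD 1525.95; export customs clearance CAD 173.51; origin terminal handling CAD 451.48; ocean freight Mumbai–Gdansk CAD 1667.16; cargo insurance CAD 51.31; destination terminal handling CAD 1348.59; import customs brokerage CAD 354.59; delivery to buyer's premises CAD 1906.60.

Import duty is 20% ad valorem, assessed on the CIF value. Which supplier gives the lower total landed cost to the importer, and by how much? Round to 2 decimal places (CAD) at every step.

Supplier A (FCA):
CIF value = FCA price + origin terminal + freight + insurance = 114953.07 + 451.48 + 1667.16 + 51.31 = 117123.02
Import duty = 117123.02 × 20% = 23424.60
Buyer bears (A): 451.48 + 1667.16 + 51.31 + 1348.59 + 354.59 + 1906.60 = 5779.73
Landed cost (A) = invoice 114953.07 + 5779.73 + duty 23424.60 = 144157.40
Supplier B (CIF):
The CIF price already equals the CIF value: 107303.93
Import duty = 107303.93 × 20% = 21460.79
Buyer bears (B): 1348.59 + 354.59 + 1906.60 = 3609.78
Landed cost (B) = invoice 107303.93 + 3609.78 + duty 21460.79 = 132374.50
Difference = |144157.40 − 132374.50| = 11782.90

Supplier B is cheaper by CAD 11782.90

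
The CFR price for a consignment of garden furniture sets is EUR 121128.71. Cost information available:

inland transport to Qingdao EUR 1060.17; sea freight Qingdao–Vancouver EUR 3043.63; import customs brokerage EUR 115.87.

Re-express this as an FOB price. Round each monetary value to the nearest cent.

Not relevant to the conversion: inland to port — on the seller under both CFR and FOB; already in the CFR price and stays in the FOB price. brokerage — on the buyer under both terms; not part of either seller's price.
From CFR to FOB, the seller no longer bears: freight.
FOB price = 121128.71 − 3043.63 = 118085.08

FOB price: EUR 118085.08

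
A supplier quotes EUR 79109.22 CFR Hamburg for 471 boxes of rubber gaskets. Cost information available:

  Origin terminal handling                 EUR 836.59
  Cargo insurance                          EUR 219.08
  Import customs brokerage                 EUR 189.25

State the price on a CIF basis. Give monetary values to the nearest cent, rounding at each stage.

CIF price: EUR 79328.30

Not relevant to the conversion: origin terminal — on the seller under both CFR and CIF; already in the CFR price and stays in the CIF price. brokerage — on the buyer under both terms; not part of either seller's price.
From CFR to CIF, the seller additionally bears: insurance.
CIF price = 79109.22 + 219.08 = 79328.30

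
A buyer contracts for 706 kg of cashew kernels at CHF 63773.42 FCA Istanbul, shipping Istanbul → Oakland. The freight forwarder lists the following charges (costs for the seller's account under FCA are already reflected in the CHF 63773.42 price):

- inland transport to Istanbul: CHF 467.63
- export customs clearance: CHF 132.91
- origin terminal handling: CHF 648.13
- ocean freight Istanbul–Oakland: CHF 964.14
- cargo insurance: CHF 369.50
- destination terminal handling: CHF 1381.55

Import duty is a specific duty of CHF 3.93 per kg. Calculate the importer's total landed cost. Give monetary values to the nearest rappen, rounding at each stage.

FCA: the seller delivers export-cleared goods to the carrier; the buyer bears costs from that point.
Already in the invoice (seller's account under FCA): inland to port, export clearance — exclude.
CIF value = FCA price + origin terminal + freight + insurance = 63773.42 + 648.13 + 964.14 + 369.50 = 65755.19
Import duty = 706 × 3.93 = 2774.58
Buyer bears: origin terminal 648.13 + freight 964.14 + insurance 369.50 + destination terminal 1381.55 + duty 2774.58 = 6137.90
Landed cost = invoice 63773.42 + 6137.90 = 69911.32

Total landed cost: CHF 69911.32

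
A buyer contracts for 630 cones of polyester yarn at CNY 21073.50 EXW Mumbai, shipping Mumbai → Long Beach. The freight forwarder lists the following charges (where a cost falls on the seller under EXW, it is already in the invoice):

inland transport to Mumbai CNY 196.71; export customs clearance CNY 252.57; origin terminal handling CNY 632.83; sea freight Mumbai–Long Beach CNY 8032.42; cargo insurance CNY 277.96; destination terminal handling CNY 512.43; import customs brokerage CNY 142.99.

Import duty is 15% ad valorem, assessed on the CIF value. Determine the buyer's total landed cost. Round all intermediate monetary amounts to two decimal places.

Total landed cost: CNY 35691.31

EXW: the seller makes goods available at their premises; the buyer bears all onward costs.
CIF value = EXW price + inland to port + export clearance + origin terminal + freight + insurance = 21073.50 + 196.71 + 252.57 + 632.83 + 8032.42 + 277.96 = 30465.99
Import duty = 30465.99 × 15% = 4569.90
Buyer bears: inland to port 196.71 + export clearance 252.57 + origin terminal 632.83 + freight 8032.42 + insurance 277.96 + destination terminal 512.43 + brokerage 142.99 + duty 4569.90 = 14617.81
Landed cost = invoice 21073.50 + 14617.81 = 35691.31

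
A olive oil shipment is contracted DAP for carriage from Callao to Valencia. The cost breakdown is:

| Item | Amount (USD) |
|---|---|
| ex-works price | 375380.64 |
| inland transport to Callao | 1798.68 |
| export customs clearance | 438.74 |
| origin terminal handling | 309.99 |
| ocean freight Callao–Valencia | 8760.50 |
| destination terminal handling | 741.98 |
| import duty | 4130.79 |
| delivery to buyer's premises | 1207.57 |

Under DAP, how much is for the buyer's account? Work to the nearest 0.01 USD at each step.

Buyer's account: USD 4130.79

DAP: the seller bears all costs to the named destination except import duty and clearance.
Seller's account: goods 375380.64 + inland to port 1798.68 + export clearance 438.74 + origin terminal 309.99 + freight 8760.50 + destination terminal 741.98 + delivery 1207.57 = 388638.10
Buyer's account: duty 4130.79 = 4130.79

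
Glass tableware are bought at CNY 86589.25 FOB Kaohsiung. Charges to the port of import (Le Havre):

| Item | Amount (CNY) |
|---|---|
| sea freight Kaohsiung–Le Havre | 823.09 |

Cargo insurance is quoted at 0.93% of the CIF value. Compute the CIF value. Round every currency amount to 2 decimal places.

CIF value: CNY 88232.91

Let C be the CIF value. C = FOB price + freight + 0.93% × C
C − 0.93% × C = 86589.25 + 823.09
0.9907 × C = 87412.34
C = 87412.34 / 0.9907 = 88232.91
Insurance premium = 0.93% × 88232.91 = 820.57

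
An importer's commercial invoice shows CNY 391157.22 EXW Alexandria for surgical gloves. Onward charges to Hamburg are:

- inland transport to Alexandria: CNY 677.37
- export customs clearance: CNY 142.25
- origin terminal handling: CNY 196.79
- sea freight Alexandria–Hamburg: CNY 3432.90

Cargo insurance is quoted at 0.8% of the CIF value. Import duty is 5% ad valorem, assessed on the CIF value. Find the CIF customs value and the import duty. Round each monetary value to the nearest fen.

Let C be the CIF value. C = EXW price + pre-shipment costs + freight + 0.8% × C
C − 0.8% × C = 391157.22 + 677.37 + 142.25 + 196.79 + 3432.90
0.992 × C = 395606.53
C = 395606.53 / 0.992 = 398796.91
Insurance premium = 0.8% × 398796.91 = 3190.38
Import duty = 398796.91 × 5% = 19939.85

CIF value: CNY 398796.91; import duty: CNY 19939.85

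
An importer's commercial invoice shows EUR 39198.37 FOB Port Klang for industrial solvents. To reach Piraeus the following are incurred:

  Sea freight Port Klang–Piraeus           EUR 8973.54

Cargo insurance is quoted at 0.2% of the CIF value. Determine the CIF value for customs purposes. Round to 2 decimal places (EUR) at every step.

CIF value: EUR 48268.45

Let C be the CIF value. C = FOB price + freight + 0.2% × C
C − 0.2% × C = 39198.37 + 8973.54
0.998 × C = 48171.91
C = 48171.91 / 0.998 = 48268.45
Insurance premium = 0.2% × 48268.45 = 96.54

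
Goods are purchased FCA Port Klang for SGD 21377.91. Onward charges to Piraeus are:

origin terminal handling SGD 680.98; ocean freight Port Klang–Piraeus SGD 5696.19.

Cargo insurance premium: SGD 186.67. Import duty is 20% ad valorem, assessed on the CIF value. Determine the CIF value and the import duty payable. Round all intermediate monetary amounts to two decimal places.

CIF = FCA price + pre-shipment costs + freight + insurance
CIF = 21377.91 + 680.98 + 5696.19 + 186.67 = 27941.75
Import duty = 27941.75 × 20% = 5588.35

CIF value: SGD 27941.75; import duty: SGD 5588.35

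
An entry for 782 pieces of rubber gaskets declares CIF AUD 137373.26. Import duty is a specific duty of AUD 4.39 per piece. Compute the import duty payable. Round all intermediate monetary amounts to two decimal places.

Import duty: AUD 3432.98

Import duty = 782 × 4.39 = 3432.98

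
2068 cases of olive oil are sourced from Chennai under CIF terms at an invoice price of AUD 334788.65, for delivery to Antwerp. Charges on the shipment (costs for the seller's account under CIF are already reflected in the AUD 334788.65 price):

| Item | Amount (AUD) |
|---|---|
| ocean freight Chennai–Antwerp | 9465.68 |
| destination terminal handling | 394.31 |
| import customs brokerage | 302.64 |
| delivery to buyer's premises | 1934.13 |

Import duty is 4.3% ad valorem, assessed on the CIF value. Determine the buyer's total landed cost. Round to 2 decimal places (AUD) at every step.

CIF: the seller pays costs through ocean freight and marine insurance to the destination port.
Already in the invoice (seller's account under CIF): freight — exclude.
The CIF price already equals the CIF value: 334788.65
Import duty = 334788.65 × 4.3% = 14395.91
Buyer bears: destination terminal 394.31 + brokerage 302.64 + delivery 1934.13 + duty 14395.91 = 17026.99
Landed cost = invoice 334788.65 + 17026.99 = 351815.64

Total landed cost: AUD 351815.64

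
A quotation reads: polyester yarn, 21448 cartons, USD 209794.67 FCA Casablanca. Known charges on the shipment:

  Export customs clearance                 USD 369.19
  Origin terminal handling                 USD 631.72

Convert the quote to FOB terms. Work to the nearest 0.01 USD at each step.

FOB price: USD 210426.39

Not relevant to the conversion: export clearance — on the seller under both FCA and FOB; already in the FCA price and stays in the FOB price.
From FCA to FOB, the seller additionally bears: origin terminal.
FOB price = 209794.67 + 631.72 = 210426.39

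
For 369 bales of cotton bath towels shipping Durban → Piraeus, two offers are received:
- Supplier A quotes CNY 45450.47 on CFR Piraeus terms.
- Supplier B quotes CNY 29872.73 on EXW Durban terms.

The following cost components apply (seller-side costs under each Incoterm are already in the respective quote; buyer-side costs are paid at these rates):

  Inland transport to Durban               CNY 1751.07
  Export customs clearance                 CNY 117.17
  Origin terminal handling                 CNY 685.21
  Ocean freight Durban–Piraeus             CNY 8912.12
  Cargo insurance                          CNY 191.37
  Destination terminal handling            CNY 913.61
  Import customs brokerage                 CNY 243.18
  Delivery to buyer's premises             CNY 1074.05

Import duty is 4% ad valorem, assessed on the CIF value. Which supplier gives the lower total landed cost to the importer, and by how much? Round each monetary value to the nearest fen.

Supplier A (CFR):
CIF value = CFR price + insurance = 45450.47 + 191.37 = 45641.84
Import duty = 45641.84 × 4% = 1825.67
Buyer bears (A): 191.37 + 913.61 + 243.18 + 1074.05 = 2422.21
Landed cost (A) = invoice 45450.47 + 2422.21 + duty 1825.67 = 49698.35
Supplier B (EXW):
CIF value = EXW price + inland to port + export clearance + origin terminal + freight + insurance = 29872.73 + 1751.07 + 117.17 + 685.21 + 8912.12 + 191.37 = 41529.67
Import duty = 41529.67 × 4% = 1661.19
Buyer bears (B): 1751.07 + 117.17 + 685.21 + 8912.12 + 191.37 + 913.61 + 243.18 + 1074.05 = 13887.78
Landed cost (B) = invoice 29872.73 + 13887.78 + duty 1661.19 = 45421.70
Difference = |49698.35 − 45421.70| = 4276.65

Supplier B is cheaper by CNY 4276.65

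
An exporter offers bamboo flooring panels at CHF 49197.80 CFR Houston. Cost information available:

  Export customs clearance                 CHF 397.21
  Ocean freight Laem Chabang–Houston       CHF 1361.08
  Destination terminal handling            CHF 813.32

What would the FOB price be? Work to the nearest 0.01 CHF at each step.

FOB price: CHF 47836.72

Not relevant to the conversion: export clearance — on the seller under both CFR and FOB; already in the CFR price and stays in the FOB price. destination terminal — on the buyer under both terms; not part of either seller's price.
From CFR to FOB, the seller no longer bears: freight.
FOB price = 49197.80 − 1361.08 = 47836.72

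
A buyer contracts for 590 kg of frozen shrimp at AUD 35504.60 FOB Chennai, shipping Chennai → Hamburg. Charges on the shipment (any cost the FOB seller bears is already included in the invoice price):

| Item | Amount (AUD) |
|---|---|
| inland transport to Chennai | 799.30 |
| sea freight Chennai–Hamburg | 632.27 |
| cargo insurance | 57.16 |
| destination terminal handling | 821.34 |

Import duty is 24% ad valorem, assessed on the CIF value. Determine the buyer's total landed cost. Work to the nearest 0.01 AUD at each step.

Total landed cost: AUD 45701.94

FOB: the seller bears costs until goods are on board at the origin port; the buyer bears freight, insurance and all costs thereafter.
Already in the invoice (seller's account under FOB): inland to port — exclude.
CIF value = FOB price + freight + insurance = 35504.60 + 632.27 + 57.16 = 36194.03
Import duty = 36194.03 × 24% = 8686.57
Buyer bears: freight 632.27 + insurance 57.16 + destination terminal 821.34 + duty 8686.57 = 10197.34
Landed cost = invoice 35504.60 + 10197.34 = 45701.94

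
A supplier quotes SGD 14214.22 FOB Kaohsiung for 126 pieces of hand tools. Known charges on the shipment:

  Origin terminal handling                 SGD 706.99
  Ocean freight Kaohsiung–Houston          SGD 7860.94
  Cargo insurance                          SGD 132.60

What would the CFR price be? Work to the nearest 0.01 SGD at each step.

Not relevant to the conversion: origin terminal — on the seller under both FOB and CFR; already in the FOB price and stays in the CFR price. insurance — on the buyer under both terms; not part of either seller's price.
From FOB to CFR, the seller additionally bears: freight.
CFR price = 14214.22 + 7860.94 = 22075.16

CFR price: SGD 22075.16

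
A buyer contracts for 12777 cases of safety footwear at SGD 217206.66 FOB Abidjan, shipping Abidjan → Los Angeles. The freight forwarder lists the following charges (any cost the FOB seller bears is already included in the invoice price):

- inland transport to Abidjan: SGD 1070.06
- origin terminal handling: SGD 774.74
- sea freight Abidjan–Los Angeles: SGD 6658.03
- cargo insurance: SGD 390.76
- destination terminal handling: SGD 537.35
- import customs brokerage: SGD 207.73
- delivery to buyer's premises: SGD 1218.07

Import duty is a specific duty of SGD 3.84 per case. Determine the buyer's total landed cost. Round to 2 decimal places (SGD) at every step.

Total landed cost: SGD 275282.28

FOB: the seller bears costs until goods are on board at the origin port; the buyer bears freight, insurance and all costs thereafter.
Already in the invoice (seller's account under FOB): inland to port, origin terminal — exclude.
CIF value = FOB price + freight + insurance = 217206.66 + 6658.03 + 390.76 = 224255.45
Import duty = 12777 × 3.84 = 49063.68
Buyer bears: freight 6658.03 + insurance 390.76 + destination terminal 537.35 + brokerage 207.73 + delivery 1218.07 + duty 49063.68 = 58075.62
Landed cost = invoice 217206.66 + 58075.62 = 275282.28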